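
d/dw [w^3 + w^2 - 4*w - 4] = 3*w^2 + 2*w - 4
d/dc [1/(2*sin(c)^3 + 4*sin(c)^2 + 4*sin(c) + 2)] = (-4*sin(c) + 3*cos(c)^2 - 5)*cos(c)/(2*(sin(c) + 1)^2*(sin(c)^2 + sin(c) + 1)^2)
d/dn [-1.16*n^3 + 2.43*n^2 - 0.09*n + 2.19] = -3.48*n^2 + 4.86*n - 0.09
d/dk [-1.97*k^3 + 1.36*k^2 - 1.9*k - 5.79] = -5.91*k^2 + 2.72*k - 1.9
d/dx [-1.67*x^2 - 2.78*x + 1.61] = -3.34*x - 2.78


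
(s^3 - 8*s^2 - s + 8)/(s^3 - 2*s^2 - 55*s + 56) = (s + 1)/(s + 7)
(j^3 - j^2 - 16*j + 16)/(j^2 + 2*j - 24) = (j^2 + 3*j - 4)/(j + 6)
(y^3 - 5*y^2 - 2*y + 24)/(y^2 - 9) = (y^2 - 2*y - 8)/(y + 3)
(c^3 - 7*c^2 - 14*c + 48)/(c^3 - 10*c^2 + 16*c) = (c + 3)/c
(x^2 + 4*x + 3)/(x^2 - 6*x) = (x^2 + 4*x + 3)/(x*(x - 6))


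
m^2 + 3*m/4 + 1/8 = (m + 1/4)*(m + 1/2)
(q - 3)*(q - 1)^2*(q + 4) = q^4 - q^3 - 13*q^2 + 25*q - 12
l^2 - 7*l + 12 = (l - 4)*(l - 3)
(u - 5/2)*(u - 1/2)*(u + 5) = u^3 + 2*u^2 - 55*u/4 + 25/4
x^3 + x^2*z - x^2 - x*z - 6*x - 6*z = (x - 3)*(x + 2)*(x + z)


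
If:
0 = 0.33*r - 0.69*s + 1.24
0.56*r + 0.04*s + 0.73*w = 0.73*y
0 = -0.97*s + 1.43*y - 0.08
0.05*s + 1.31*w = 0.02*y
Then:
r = 2.69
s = 3.08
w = -0.08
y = 2.15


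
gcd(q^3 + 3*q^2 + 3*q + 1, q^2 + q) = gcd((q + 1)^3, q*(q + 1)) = q + 1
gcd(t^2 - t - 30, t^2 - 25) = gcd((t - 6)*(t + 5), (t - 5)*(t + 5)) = t + 5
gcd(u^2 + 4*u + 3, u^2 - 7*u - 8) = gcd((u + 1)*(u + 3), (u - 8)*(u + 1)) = u + 1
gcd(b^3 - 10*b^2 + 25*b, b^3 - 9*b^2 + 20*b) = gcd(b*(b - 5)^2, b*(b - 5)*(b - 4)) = b^2 - 5*b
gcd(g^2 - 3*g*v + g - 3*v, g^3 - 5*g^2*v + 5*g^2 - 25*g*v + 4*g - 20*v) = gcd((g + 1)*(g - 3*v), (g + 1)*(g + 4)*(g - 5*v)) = g + 1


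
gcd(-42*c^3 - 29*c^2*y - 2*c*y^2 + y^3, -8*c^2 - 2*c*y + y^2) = 2*c + y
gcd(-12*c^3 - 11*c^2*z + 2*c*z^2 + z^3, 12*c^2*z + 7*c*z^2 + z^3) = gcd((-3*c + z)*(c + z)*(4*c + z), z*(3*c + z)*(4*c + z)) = 4*c + z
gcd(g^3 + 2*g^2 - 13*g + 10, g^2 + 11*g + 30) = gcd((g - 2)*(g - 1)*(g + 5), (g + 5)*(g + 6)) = g + 5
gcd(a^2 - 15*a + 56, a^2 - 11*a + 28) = a - 7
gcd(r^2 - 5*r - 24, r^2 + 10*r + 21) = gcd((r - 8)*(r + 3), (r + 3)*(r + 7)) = r + 3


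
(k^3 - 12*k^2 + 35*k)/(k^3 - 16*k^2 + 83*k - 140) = k/(k - 4)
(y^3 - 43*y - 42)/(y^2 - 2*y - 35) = (y^2 + 7*y + 6)/(y + 5)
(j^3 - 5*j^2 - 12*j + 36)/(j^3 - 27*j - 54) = (j - 2)/(j + 3)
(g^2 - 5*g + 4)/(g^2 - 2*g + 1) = (g - 4)/(g - 1)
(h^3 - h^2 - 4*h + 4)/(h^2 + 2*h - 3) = (h^2 - 4)/(h + 3)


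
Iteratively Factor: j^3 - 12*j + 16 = (j - 2)*(j^2 + 2*j - 8) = (j - 2)*(j + 4)*(j - 2)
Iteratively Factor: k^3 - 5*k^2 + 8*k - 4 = (k - 2)*(k^2 - 3*k + 2) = (k - 2)*(k - 1)*(k - 2)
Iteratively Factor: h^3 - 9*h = (h - 3)*(h^2 + 3*h) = h*(h - 3)*(h + 3)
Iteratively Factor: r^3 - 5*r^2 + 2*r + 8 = (r - 4)*(r^2 - r - 2) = (r - 4)*(r - 2)*(r + 1)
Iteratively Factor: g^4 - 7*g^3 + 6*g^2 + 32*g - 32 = (g - 1)*(g^3 - 6*g^2 + 32) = (g - 4)*(g - 1)*(g^2 - 2*g - 8) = (g - 4)*(g - 1)*(g + 2)*(g - 4)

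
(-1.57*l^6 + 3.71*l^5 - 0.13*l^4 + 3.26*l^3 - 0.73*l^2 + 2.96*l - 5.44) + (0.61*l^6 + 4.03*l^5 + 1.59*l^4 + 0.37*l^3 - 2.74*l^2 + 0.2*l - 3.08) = -0.96*l^6 + 7.74*l^5 + 1.46*l^4 + 3.63*l^3 - 3.47*l^2 + 3.16*l - 8.52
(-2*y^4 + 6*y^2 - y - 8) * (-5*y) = 10*y^5 - 30*y^3 + 5*y^2 + 40*y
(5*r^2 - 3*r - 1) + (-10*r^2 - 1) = -5*r^2 - 3*r - 2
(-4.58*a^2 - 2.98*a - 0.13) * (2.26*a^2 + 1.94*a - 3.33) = -10.3508*a^4 - 15.62*a^3 + 9.1764*a^2 + 9.6712*a + 0.4329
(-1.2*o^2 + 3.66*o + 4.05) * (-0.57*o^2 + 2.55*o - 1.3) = 0.684*o^4 - 5.1462*o^3 + 8.5845*o^2 + 5.5695*o - 5.265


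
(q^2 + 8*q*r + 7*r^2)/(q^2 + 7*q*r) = (q + r)/q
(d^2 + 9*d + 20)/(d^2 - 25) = (d + 4)/(d - 5)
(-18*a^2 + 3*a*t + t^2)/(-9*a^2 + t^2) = (6*a + t)/(3*a + t)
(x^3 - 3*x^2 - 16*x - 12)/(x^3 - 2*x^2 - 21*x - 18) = (x + 2)/(x + 3)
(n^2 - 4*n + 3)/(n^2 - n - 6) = (n - 1)/(n + 2)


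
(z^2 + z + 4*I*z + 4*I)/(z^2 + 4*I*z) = (z + 1)/z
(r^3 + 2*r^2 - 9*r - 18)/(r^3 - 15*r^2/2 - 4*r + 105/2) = 2*(r^2 + 5*r + 6)/(2*r^2 - 9*r - 35)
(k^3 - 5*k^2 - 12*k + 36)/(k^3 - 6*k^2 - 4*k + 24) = (k + 3)/(k + 2)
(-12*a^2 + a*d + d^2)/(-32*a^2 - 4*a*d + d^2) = (3*a - d)/(8*a - d)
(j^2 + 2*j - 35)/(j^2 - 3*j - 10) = (j + 7)/(j + 2)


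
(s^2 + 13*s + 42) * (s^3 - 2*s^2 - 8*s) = s^5 + 11*s^4 + 8*s^3 - 188*s^2 - 336*s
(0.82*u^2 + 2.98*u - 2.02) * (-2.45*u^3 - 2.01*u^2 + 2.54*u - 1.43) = -2.009*u^5 - 8.9492*u^4 + 1.042*u^3 + 10.4568*u^2 - 9.3922*u + 2.8886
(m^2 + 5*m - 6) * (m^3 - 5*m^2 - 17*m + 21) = m^5 - 48*m^3 - 34*m^2 + 207*m - 126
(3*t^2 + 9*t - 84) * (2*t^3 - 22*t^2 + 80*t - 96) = 6*t^5 - 48*t^4 - 126*t^3 + 2280*t^2 - 7584*t + 8064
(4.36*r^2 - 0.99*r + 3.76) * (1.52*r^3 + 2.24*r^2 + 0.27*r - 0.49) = 6.6272*r^5 + 8.2616*r^4 + 4.6748*r^3 + 6.0187*r^2 + 1.5003*r - 1.8424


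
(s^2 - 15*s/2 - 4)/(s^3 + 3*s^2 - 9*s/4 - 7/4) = 2*(s - 8)/(2*s^2 + 5*s - 7)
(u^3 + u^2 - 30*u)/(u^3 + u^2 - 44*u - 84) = u*(u - 5)/(u^2 - 5*u - 14)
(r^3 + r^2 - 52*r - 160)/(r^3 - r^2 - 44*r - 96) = (r + 5)/(r + 3)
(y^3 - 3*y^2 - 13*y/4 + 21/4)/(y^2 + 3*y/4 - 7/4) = (4*y^2 - 8*y - 21)/(4*y + 7)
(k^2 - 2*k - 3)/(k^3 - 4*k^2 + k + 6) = 1/(k - 2)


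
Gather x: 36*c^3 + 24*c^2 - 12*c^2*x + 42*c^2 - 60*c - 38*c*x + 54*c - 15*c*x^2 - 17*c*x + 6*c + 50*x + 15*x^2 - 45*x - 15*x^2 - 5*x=36*c^3 + 66*c^2 - 15*c*x^2 + x*(-12*c^2 - 55*c)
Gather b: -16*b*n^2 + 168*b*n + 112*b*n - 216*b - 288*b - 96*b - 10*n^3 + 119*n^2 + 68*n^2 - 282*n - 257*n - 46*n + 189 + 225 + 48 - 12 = b*(-16*n^2 + 280*n - 600) - 10*n^3 + 187*n^2 - 585*n + 450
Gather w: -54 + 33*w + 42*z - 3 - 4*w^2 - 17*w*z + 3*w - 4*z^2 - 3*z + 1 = -4*w^2 + w*(36 - 17*z) - 4*z^2 + 39*z - 56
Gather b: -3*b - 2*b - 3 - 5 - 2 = -5*b - 10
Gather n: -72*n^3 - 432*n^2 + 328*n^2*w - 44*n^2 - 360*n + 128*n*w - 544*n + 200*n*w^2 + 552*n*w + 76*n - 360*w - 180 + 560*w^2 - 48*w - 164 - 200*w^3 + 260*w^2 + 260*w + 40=-72*n^3 + n^2*(328*w - 476) + n*(200*w^2 + 680*w - 828) - 200*w^3 + 820*w^2 - 148*w - 304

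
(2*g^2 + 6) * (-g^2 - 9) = -2*g^4 - 24*g^2 - 54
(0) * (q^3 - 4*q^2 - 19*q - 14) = 0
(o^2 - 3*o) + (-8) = o^2 - 3*o - 8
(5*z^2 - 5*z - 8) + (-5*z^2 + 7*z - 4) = 2*z - 12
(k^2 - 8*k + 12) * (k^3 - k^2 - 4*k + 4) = k^5 - 9*k^4 + 16*k^3 + 24*k^2 - 80*k + 48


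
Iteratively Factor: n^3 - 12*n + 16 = (n + 4)*(n^2 - 4*n + 4) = (n - 2)*(n + 4)*(n - 2)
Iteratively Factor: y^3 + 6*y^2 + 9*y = (y + 3)*(y^2 + 3*y) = y*(y + 3)*(y + 3)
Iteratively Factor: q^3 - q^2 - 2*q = (q)*(q^2 - q - 2) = q*(q + 1)*(q - 2)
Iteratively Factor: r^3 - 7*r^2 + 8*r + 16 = (r - 4)*(r^2 - 3*r - 4) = (r - 4)^2*(r + 1)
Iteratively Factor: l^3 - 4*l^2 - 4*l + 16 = (l - 4)*(l^2 - 4) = (l - 4)*(l + 2)*(l - 2)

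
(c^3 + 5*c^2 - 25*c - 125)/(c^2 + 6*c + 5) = (c^2 - 25)/(c + 1)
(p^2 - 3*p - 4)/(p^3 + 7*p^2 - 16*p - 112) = (p + 1)/(p^2 + 11*p + 28)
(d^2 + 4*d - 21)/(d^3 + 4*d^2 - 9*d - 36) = (d + 7)/(d^2 + 7*d + 12)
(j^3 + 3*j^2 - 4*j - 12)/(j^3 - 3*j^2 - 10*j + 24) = (j + 2)/(j - 4)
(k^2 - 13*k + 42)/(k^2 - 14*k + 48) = (k - 7)/(k - 8)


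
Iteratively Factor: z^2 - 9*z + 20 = (z - 5)*(z - 4)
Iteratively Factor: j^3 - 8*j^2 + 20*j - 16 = (j - 2)*(j^2 - 6*j + 8) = (j - 4)*(j - 2)*(j - 2)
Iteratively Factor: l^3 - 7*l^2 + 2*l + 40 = (l + 2)*(l^2 - 9*l + 20) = (l - 4)*(l + 2)*(l - 5)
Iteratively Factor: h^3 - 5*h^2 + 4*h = (h - 4)*(h^2 - h) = (h - 4)*(h - 1)*(h)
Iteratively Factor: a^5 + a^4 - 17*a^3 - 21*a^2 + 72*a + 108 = (a + 2)*(a^4 - a^3 - 15*a^2 + 9*a + 54) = (a + 2)*(a + 3)*(a^3 - 4*a^2 - 3*a + 18) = (a - 3)*(a + 2)*(a + 3)*(a^2 - a - 6) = (a - 3)^2*(a + 2)*(a + 3)*(a + 2)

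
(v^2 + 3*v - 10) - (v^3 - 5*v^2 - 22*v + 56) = -v^3 + 6*v^2 + 25*v - 66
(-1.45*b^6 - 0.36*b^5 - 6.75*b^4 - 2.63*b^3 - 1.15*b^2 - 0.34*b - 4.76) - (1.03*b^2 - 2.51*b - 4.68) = -1.45*b^6 - 0.36*b^5 - 6.75*b^4 - 2.63*b^3 - 2.18*b^2 + 2.17*b - 0.0800000000000001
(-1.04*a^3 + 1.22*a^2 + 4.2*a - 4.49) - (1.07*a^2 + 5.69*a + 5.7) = -1.04*a^3 + 0.15*a^2 - 1.49*a - 10.19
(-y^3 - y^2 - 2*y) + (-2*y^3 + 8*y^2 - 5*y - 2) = -3*y^3 + 7*y^2 - 7*y - 2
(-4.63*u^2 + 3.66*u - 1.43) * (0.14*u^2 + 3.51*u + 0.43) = -0.6482*u^4 - 15.7389*u^3 + 10.6555*u^2 - 3.4455*u - 0.6149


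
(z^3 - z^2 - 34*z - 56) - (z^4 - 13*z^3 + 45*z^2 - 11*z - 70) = -z^4 + 14*z^3 - 46*z^2 - 23*z + 14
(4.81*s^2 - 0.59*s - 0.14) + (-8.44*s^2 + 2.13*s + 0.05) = -3.63*s^2 + 1.54*s - 0.09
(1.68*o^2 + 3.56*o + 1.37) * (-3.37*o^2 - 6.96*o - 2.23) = -5.6616*o^4 - 23.69*o^3 - 33.1409*o^2 - 17.474*o - 3.0551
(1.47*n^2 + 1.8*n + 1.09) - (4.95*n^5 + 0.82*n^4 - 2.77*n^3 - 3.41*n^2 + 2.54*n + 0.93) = -4.95*n^5 - 0.82*n^4 + 2.77*n^3 + 4.88*n^2 - 0.74*n + 0.16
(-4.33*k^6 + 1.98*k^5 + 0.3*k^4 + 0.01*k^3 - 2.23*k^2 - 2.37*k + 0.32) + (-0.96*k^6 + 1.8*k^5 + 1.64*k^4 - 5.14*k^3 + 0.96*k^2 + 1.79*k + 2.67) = -5.29*k^6 + 3.78*k^5 + 1.94*k^4 - 5.13*k^3 - 1.27*k^2 - 0.58*k + 2.99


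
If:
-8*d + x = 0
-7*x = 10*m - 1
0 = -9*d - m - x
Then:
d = -1/114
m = 17/114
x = -4/57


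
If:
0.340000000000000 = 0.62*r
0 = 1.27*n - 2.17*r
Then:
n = 0.94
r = 0.55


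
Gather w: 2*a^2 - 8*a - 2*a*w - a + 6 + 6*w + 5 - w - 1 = 2*a^2 - 9*a + w*(5 - 2*a) + 10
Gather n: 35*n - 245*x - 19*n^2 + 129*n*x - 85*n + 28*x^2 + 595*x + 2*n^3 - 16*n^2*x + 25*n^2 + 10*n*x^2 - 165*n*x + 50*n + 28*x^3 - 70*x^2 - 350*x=2*n^3 + n^2*(6 - 16*x) + n*(10*x^2 - 36*x) + 28*x^3 - 42*x^2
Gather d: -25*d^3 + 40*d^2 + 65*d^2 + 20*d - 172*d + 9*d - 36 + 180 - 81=-25*d^3 + 105*d^2 - 143*d + 63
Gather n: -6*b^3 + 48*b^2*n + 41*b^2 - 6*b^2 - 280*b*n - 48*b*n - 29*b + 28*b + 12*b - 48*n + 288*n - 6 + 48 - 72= -6*b^3 + 35*b^2 + 11*b + n*(48*b^2 - 328*b + 240) - 30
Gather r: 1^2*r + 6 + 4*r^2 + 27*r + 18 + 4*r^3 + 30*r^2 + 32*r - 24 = 4*r^3 + 34*r^2 + 60*r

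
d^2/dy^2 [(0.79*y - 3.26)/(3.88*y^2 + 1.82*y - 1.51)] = ((22.422 - 18.3912*y)*(3.88*y^2 + 1.82*y - 1.51) + (0.79*y - 3.26)*(7.76*y + 1.82)*(15.52*y + 3.64))/(3.88*y^2 + 1.82*y - 1.51)^3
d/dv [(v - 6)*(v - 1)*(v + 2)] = 3*v^2 - 10*v - 8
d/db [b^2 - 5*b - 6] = 2*b - 5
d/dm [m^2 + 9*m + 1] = 2*m + 9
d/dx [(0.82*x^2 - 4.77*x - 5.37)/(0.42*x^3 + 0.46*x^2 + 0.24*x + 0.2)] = (-0.3444*x^4 + 4.0068*x^3 + 9.1572*x^2 + 5.2684*x + 0.3348)/(0.1764*x^6 + 0.3864*x^5 + 0.4132*x^4 + 0.3888*x^3 + 0.2416*x^2 + 0.096*x + 0.04)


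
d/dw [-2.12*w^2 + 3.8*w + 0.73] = 3.8 - 4.24*w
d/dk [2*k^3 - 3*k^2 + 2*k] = 6*k^2 - 6*k + 2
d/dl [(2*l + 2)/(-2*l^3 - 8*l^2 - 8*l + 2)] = (-l^3 - 4*l^2 - 4*l + (l + 1)*(3*l^2 + 8*l + 4) + 1)/(l^3 + 4*l^2 + 4*l - 1)^2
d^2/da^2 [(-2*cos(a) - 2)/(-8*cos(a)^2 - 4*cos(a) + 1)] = 2*(-144*(1 - cos(2*a))^2*cos(a) - 56*(1 - cos(2*a))^2 + 255*cos(a) - 58*cos(2*a) - 132*cos(3*a) + 32*cos(5*a) + 222)/(4*cos(a) + 4*cos(2*a) + 3)^3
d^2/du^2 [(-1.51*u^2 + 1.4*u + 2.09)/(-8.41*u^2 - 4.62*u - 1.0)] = (-315.378364*u^3 - 963.124974*u^2 - 416.587668*u - 38.109792)/(594.823321*u^6 + 980.291466*u^5 + 750.703512*u^4 + 331.736328*u^3 + 89.2632*u^2 + 13.86*u + 1.0)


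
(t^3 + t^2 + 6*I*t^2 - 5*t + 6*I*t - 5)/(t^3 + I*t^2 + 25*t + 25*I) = (t + 1)/(t - 5*I)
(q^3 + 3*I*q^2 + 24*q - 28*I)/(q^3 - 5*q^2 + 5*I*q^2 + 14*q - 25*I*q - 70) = (q - 2*I)/(q - 5)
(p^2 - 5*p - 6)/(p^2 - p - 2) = (p - 6)/(p - 2)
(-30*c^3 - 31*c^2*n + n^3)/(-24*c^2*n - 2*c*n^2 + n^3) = (5*c^2 + 6*c*n + n^2)/(n*(4*c + n))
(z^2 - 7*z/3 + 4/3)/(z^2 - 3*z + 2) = (z - 4/3)/(z - 2)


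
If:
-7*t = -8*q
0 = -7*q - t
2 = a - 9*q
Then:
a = 2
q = 0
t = 0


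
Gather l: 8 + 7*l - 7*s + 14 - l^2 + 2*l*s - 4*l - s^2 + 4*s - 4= -l^2 + l*(2*s + 3) - s^2 - 3*s + 18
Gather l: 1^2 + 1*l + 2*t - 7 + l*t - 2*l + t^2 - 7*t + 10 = l*(t - 1) + t^2 - 5*t + 4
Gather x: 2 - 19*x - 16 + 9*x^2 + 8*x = 9*x^2 - 11*x - 14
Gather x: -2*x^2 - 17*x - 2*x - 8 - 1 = -2*x^2 - 19*x - 9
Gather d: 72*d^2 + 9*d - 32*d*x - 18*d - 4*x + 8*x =72*d^2 + d*(-32*x - 9) + 4*x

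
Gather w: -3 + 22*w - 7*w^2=-7*w^2 + 22*w - 3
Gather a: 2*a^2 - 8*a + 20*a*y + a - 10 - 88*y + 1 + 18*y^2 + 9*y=2*a^2 + a*(20*y - 7) + 18*y^2 - 79*y - 9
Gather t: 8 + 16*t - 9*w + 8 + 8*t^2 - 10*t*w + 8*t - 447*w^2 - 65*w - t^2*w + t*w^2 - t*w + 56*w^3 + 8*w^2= t^2*(8 - w) + t*(w^2 - 11*w + 24) + 56*w^3 - 439*w^2 - 74*w + 16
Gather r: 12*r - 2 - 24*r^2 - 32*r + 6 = -24*r^2 - 20*r + 4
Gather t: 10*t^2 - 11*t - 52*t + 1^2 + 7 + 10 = 10*t^2 - 63*t + 18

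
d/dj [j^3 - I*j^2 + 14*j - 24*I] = 3*j^2 - 2*I*j + 14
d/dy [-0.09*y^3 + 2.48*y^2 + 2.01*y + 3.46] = -0.27*y^2 + 4.96*y + 2.01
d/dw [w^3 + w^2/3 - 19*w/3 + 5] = 3*w^2 + 2*w/3 - 19/3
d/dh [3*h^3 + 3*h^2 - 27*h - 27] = 9*h^2 + 6*h - 27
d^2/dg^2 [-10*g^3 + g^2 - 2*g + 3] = 2 - 60*g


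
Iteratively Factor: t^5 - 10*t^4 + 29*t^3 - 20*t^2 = (t - 4)*(t^4 - 6*t^3 + 5*t^2) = t*(t - 4)*(t^3 - 6*t^2 + 5*t) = t*(t - 4)*(t - 1)*(t^2 - 5*t) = t^2*(t - 4)*(t - 1)*(t - 5)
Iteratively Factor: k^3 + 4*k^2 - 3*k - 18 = (k + 3)*(k^2 + k - 6) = (k + 3)^2*(k - 2)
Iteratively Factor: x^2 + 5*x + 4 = (x + 1)*(x + 4)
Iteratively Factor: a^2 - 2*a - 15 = (a - 5)*(a + 3)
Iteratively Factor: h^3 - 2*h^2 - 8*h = (h - 4)*(h^2 + 2*h) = h*(h - 4)*(h + 2)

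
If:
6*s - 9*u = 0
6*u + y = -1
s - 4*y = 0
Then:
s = -4/17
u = -8/51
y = -1/17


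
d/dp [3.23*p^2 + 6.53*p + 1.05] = 6.46*p + 6.53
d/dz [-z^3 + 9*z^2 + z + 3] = -3*z^2 + 18*z + 1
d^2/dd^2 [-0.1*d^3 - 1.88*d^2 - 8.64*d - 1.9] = -0.6*d - 3.76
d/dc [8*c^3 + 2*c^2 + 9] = 4*c*(6*c + 1)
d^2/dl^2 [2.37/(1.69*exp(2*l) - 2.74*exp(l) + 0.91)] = ((6.4938 - 16.0212*exp(l))*(1.69*exp(2*l) - 2.74*exp(l) + 0.91) + 2.37*(3.38*exp(l) - 2.74)*(6.76*exp(l) - 5.48)*exp(l))*exp(l)/(1.69*exp(2*l) - 2.74*exp(l) + 0.91)^3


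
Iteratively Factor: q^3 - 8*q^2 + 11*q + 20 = (q - 4)*(q^2 - 4*q - 5) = (q - 5)*(q - 4)*(q + 1)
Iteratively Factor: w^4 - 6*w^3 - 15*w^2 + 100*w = (w - 5)*(w^3 - w^2 - 20*w) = (w - 5)^2*(w^2 + 4*w) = w*(w - 5)^2*(w + 4)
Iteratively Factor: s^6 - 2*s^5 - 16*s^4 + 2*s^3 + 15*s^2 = (s + 1)*(s^5 - 3*s^4 - 13*s^3 + 15*s^2) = s*(s + 1)*(s^4 - 3*s^3 - 13*s^2 + 15*s) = s^2*(s + 1)*(s^3 - 3*s^2 - 13*s + 15) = s^2*(s - 5)*(s + 1)*(s^2 + 2*s - 3) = s^2*(s - 5)*(s + 1)*(s + 3)*(s - 1)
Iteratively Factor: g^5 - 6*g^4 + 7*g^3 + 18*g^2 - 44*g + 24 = (g - 1)*(g^4 - 5*g^3 + 2*g^2 + 20*g - 24) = (g - 3)*(g - 1)*(g^3 - 2*g^2 - 4*g + 8) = (g - 3)*(g - 2)*(g - 1)*(g^2 - 4) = (g - 3)*(g - 2)*(g - 1)*(g + 2)*(g - 2)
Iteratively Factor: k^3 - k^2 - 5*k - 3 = (k - 3)*(k^2 + 2*k + 1) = (k - 3)*(k + 1)*(k + 1)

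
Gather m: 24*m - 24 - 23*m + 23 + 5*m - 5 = 6*m - 6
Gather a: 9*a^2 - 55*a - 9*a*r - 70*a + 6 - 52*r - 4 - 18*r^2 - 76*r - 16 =9*a^2 + a*(-9*r - 125) - 18*r^2 - 128*r - 14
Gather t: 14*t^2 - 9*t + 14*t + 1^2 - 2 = 14*t^2 + 5*t - 1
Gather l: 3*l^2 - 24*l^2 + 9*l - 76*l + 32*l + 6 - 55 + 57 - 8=-21*l^2 - 35*l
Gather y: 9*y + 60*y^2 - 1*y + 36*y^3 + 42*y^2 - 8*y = 36*y^3 + 102*y^2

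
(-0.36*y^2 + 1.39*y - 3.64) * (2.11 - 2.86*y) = 1.0296*y^3 - 4.735*y^2 + 13.3433*y - 7.6804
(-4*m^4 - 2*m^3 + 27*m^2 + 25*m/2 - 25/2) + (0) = -4*m^4 - 2*m^3 + 27*m^2 + 25*m/2 - 25/2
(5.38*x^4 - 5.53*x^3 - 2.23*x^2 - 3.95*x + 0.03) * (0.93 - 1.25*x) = -6.725*x^5 + 11.9159*x^4 - 2.3554*x^3 + 2.8636*x^2 - 3.711*x + 0.0279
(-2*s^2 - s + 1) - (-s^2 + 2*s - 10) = -s^2 - 3*s + 11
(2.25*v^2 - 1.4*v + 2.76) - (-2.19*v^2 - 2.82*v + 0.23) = 4.44*v^2 + 1.42*v + 2.53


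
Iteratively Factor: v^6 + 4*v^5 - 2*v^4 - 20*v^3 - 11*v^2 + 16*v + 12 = (v + 1)*(v^5 + 3*v^4 - 5*v^3 - 15*v^2 + 4*v + 12) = (v - 2)*(v + 1)*(v^4 + 5*v^3 + 5*v^2 - 5*v - 6) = (v - 2)*(v + 1)*(v + 2)*(v^3 + 3*v^2 - v - 3) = (v - 2)*(v - 1)*(v + 1)*(v + 2)*(v^2 + 4*v + 3) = (v - 2)*(v - 1)*(v + 1)*(v + 2)*(v + 3)*(v + 1)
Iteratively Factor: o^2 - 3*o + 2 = (o - 1)*(o - 2)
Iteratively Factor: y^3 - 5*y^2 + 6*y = (y)*(y^2 - 5*y + 6) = y*(y - 3)*(y - 2)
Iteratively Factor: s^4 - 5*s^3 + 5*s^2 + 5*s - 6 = (s - 1)*(s^3 - 4*s^2 + s + 6) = (s - 1)*(s + 1)*(s^2 - 5*s + 6) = (s - 2)*(s - 1)*(s + 1)*(s - 3)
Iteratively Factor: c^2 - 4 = (c - 2)*(c + 2)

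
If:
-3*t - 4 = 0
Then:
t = -4/3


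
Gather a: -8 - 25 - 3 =-36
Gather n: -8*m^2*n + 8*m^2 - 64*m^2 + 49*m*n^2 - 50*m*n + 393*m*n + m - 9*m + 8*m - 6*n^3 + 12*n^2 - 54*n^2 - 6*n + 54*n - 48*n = -56*m^2 - 6*n^3 + n^2*(49*m - 42) + n*(-8*m^2 + 343*m)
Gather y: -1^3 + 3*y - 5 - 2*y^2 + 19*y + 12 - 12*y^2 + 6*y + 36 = -14*y^2 + 28*y + 42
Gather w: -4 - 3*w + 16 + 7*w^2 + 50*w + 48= 7*w^2 + 47*w + 60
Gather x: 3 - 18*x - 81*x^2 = -81*x^2 - 18*x + 3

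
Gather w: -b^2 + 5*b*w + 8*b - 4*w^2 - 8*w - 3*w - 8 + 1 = -b^2 + 8*b - 4*w^2 + w*(5*b - 11) - 7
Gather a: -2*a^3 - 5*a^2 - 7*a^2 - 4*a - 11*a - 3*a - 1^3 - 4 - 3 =-2*a^3 - 12*a^2 - 18*a - 8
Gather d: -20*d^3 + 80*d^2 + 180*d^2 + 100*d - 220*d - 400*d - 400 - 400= -20*d^3 + 260*d^2 - 520*d - 800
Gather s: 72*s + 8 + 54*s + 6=126*s + 14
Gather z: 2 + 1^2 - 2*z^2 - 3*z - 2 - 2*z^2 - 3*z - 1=-4*z^2 - 6*z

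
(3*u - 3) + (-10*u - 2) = -7*u - 5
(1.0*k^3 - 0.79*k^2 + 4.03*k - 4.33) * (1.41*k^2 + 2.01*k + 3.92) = 1.41*k^5 + 0.8961*k^4 + 8.0144*k^3 - 1.1018*k^2 + 7.0943*k - 16.9736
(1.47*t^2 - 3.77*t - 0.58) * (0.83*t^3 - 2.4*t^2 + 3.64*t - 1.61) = 1.2201*t^5 - 6.6571*t^4 + 13.9174*t^3 - 14.6975*t^2 + 3.9585*t + 0.9338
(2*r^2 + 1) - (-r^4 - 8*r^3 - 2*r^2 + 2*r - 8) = r^4 + 8*r^3 + 4*r^2 - 2*r + 9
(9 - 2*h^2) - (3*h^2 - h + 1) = -5*h^2 + h + 8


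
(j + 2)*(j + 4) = j^2 + 6*j + 8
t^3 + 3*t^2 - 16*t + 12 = (t - 2)*(t - 1)*(t + 6)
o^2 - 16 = (o - 4)*(o + 4)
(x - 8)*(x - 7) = x^2 - 15*x + 56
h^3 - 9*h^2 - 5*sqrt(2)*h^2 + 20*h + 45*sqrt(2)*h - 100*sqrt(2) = (h - 5)*(h - 4)*(h - 5*sqrt(2))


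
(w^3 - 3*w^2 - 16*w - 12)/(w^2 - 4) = (w^2 - 5*w - 6)/(w - 2)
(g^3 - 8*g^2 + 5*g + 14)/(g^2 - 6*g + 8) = (g^2 - 6*g - 7)/(g - 4)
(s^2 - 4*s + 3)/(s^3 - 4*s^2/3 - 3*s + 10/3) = 3*(s - 3)/(3*s^2 - s - 10)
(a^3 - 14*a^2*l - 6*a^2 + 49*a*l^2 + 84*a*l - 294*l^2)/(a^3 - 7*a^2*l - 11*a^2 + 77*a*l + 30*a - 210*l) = (a - 7*l)/(a - 5)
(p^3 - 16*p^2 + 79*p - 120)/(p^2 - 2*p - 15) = (p^2 - 11*p + 24)/(p + 3)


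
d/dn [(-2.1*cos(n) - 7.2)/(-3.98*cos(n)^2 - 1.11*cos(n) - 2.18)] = (8.358*cos(n)^2 + 57.312*cos(n) + 3.414)*sin(n)/(15.8404*cos(n)^4 + 8.8356*cos(n)^3 + 18.5849*cos(n)^2 + 4.8396*cos(n) + 4.7524)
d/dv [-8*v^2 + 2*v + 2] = 2 - 16*v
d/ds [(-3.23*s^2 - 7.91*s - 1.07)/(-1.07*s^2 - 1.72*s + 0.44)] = (-2.9081*s^2 - 5.1322*s - 5.3208)/(1.1449*s^4 + 3.6808*s^3 + 2.0168*s^2 - 1.5136*s + 0.1936)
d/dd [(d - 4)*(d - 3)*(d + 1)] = 3*d^2 - 12*d + 5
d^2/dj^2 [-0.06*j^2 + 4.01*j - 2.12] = -0.120000000000000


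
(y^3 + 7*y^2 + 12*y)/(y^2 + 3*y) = y + 4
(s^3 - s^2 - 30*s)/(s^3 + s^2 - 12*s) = (s^2 - s - 30)/(s^2 + s - 12)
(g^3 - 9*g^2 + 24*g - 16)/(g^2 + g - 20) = (g^2 - 5*g + 4)/(g + 5)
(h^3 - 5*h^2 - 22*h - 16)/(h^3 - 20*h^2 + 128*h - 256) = (h^2 + 3*h + 2)/(h^2 - 12*h + 32)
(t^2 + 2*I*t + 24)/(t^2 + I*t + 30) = (t - 4*I)/(t - 5*I)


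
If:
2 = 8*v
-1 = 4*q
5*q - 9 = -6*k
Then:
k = 41/24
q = -1/4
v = 1/4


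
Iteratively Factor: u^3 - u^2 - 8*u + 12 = (u - 2)*(u^2 + u - 6) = (u - 2)*(u + 3)*(u - 2)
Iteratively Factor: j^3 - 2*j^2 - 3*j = (j + 1)*(j^2 - 3*j) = (j - 3)*(j + 1)*(j)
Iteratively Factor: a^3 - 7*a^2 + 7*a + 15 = (a - 5)*(a^2 - 2*a - 3) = (a - 5)*(a - 3)*(a + 1)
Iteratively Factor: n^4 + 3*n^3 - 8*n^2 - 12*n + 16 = (n - 2)*(n^3 + 5*n^2 + 2*n - 8) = (n - 2)*(n + 2)*(n^2 + 3*n - 4) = (n - 2)*(n + 2)*(n + 4)*(n - 1)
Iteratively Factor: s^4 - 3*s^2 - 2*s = (s)*(s^3 - 3*s - 2) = s*(s + 1)*(s^2 - s - 2) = s*(s + 1)^2*(s - 2)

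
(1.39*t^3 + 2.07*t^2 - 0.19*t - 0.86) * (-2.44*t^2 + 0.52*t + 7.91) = -3.3916*t^5 - 4.328*t^4 + 12.5349*t^3 + 18.3733*t^2 - 1.9501*t - 6.8026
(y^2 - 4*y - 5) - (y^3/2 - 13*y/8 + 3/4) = -y^3/2 + y^2 - 19*y/8 - 23/4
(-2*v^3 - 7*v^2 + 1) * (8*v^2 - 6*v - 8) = -16*v^5 - 44*v^4 + 58*v^3 + 64*v^2 - 6*v - 8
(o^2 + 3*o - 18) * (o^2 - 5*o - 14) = o^4 - 2*o^3 - 47*o^2 + 48*o + 252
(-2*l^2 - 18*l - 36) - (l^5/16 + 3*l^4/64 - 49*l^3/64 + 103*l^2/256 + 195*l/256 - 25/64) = -l^5/16 - 3*l^4/64 + 49*l^3/64 - 615*l^2/256 - 4803*l/256 - 2279/64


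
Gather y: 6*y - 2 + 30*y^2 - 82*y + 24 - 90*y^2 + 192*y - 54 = -60*y^2 + 116*y - 32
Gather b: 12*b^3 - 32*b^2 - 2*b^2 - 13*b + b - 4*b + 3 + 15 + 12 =12*b^3 - 34*b^2 - 16*b + 30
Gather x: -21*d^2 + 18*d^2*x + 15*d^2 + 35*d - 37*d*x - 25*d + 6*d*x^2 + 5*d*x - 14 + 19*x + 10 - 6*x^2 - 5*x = -6*d^2 + 10*d + x^2*(6*d - 6) + x*(18*d^2 - 32*d + 14) - 4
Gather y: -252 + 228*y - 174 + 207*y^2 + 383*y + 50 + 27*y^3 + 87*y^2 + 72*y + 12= 27*y^3 + 294*y^2 + 683*y - 364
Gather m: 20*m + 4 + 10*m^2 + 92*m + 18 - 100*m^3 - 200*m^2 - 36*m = -100*m^3 - 190*m^2 + 76*m + 22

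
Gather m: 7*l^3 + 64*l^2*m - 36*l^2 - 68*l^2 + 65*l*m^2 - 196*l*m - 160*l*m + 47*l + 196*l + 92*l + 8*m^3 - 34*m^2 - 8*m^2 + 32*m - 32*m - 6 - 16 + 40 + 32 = 7*l^3 - 104*l^2 + 335*l + 8*m^3 + m^2*(65*l - 42) + m*(64*l^2 - 356*l) + 50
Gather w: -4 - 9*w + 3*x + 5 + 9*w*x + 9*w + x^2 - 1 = 9*w*x + x^2 + 3*x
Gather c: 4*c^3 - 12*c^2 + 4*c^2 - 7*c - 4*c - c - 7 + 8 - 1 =4*c^3 - 8*c^2 - 12*c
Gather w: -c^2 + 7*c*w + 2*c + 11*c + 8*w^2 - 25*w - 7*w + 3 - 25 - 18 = -c^2 + 13*c + 8*w^2 + w*(7*c - 32) - 40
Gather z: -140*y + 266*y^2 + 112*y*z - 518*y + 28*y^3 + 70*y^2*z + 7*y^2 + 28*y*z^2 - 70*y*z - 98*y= 28*y^3 + 273*y^2 + 28*y*z^2 - 756*y + z*(70*y^2 + 42*y)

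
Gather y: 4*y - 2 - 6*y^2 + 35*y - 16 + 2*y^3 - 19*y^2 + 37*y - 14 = 2*y^3 - 25*y^2 + 76*y - 32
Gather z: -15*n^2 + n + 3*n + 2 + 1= -15*n^2 + 4*n + 3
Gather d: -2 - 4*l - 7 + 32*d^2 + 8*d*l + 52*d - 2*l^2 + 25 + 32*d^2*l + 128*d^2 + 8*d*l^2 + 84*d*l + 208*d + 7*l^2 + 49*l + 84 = d^2*(32*l + 160) + d*(8*l^2 + 92*l + 260) + 5*l^2 + 45*l + 100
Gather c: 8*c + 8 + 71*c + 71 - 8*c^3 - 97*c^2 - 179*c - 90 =-8*c^3 - 97*c^2 - 100*c - 11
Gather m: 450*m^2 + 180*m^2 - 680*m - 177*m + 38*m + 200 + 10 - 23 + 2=630*m^2 - 819*m + 189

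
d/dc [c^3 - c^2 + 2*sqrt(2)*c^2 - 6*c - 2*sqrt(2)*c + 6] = 3*c^2 - 2*c + 4*sqrt(2)*c - 6 - 2*sqrt(2)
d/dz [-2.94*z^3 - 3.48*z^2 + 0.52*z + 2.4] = -8.82*z^2 - 6.96*z + 0.52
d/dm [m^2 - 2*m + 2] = 2*m - 2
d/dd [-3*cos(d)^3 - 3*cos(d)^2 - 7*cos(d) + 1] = (9*cos(d)^2 + 6*cos(d) + 7)*sin(d)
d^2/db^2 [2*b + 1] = 0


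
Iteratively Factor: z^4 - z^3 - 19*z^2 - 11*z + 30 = (z + 3)*(z^3 - 4*z^2 - 7*z + 10) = (z + 2)*(z + 3)*(z^2 - 6*z + 5) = (z - 1)*(z + 2)*(z + 3)*(z - 5)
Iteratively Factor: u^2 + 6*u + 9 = (u + 3)*(u + 3)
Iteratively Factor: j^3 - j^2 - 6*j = (j)*(j^2 - j - 6) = j*(j - 3)*(j + 2)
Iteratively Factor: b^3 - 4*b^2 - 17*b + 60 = (b + 4)*(b^2 - 8*b + 15) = (b - 5)*(b + 4)*(b - 3)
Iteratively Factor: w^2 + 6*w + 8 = (w + 4)*(w + 2)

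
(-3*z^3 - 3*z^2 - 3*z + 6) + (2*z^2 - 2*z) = -3*z^3 - z^2 - 5*z + 6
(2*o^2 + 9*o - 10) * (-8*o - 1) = -16*o^3 - 74*o^2 + 71*o + 10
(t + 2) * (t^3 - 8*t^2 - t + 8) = t^4 - 6*t^3 - 17*t^2 + 6*t + 16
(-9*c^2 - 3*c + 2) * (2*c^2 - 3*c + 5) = -18*c^4 + 21*c^3 - 32*c^2 - 21*c + 10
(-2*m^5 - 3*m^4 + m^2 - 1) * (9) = -18*m^5 - 27*m^4 + 9*m^2 - 9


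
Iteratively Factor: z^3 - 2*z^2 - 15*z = (z - 5)*(z^2 + 3*z) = (z - 5)*(z + 3)*(z)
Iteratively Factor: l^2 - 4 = (l + 2)*(l - 2)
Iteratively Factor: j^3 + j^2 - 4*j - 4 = (j - 2)*(j^2 + 3*j + 2) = (j - 2)*(j + 2)*(j + 1)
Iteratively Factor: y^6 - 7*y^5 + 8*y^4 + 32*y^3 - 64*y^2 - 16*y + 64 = (y - 4)*(y^5 - 3*y^4 - 4*y^3 + 16*y^2 - 16) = (y - 4)*(y - 2)*(y^4 - y^3 - 6*y^2 + 4*y + 8) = (y - 4)*(y - 2)^2*(y^3 + y^2 - 4*y - 4) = (y - 4)*(y - 2)^3*(y^2 + 3*y + 2) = (y - 4)*(y - 2)^3*(y + 2)*(y + 1)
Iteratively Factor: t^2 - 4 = (t - 2)*(t + 2)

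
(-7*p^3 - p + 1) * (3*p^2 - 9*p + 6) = -21*p^5 + 63*p^4 - 45*p^3 + 12*p^2 - 15*p + 6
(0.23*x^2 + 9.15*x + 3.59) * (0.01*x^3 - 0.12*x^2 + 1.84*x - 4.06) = 0.0023*x^5 + 0.0639*x^4 - 0.6389*x^3 + 15.4714*x^2 - 30.5434*x - 14.5754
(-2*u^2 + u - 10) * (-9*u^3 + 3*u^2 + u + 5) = 18*u^5 - 15*u^4 + 91*u^3 - 39*u^2 - 5*u - 50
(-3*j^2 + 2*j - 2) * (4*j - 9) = -12*j^3 + 35*j^2 - 26*j + 18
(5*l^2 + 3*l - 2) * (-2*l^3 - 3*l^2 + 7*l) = -10*l^5 - 21*l^4 + 30*l^3 + 27*l^2 - 14*l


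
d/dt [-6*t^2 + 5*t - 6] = 5 - 12*t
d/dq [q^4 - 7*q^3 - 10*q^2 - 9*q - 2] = 4*q^3 - 21*q^2 - 20*q - 9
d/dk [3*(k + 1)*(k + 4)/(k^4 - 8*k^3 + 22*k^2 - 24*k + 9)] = 3*(-2*k^3 - 15*k^2 + 10*k + 47)/(k^6 - 12*k^5 + 57*k^4 - 136*k^3 + 171*k^2 - 108*k + 27)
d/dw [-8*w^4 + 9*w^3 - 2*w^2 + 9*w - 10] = -32*w^3 + 27*w^2 - 4*w + 9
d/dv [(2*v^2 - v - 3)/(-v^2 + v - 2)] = (v^2 - 14*v + 5)/(v^4 - 2*v^3 + 5*v^2 - 4*v + 4)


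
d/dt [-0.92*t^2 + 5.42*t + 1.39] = 5.42 - 1.84*t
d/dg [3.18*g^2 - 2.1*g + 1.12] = 6.36*g - 2.1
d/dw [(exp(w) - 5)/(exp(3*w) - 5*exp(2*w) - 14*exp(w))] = 2*(-exp(3*w) + 10*exp(2*w) - 25*exp(w) - 35)*exp(-w)/(exp(4*w) - 10*exp(3*w) - 3*exp(2*w) + 140*exp(w) + 196)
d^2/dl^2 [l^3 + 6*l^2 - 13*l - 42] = 6*l + 12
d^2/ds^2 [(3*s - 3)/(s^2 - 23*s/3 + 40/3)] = 18*((26 - 9*s)*(3*s^2 - 23*s + 40) + (s - 1)*(6*s - 23)^2)/(3*s^2 - 23*s + 40)^3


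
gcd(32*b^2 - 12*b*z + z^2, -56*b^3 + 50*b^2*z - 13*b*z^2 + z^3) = -4*b + z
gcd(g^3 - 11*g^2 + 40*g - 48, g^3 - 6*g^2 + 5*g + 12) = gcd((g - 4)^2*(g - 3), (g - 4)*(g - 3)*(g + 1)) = g^2 - 7*g + 12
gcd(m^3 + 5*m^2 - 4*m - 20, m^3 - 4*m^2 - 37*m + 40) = m + 5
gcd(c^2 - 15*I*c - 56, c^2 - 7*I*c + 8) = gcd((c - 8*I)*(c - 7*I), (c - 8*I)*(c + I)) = c - 8*I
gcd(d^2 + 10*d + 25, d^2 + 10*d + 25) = d^2 + 10*d + 25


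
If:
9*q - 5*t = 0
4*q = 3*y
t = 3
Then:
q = 5/3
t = 3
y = 20/9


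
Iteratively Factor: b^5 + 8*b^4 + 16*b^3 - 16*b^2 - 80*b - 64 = (b + 2)*(b^4 + 6*b^3 + 4*b^2 - 24*b - 32) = (b + 2)*(b + 4)*(b^3 + 2*b^2 - 4*b - 8) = (b - 2)*(b + 2)*(b + 4)*(b^2 + 4*b + 4) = (b - 2)*(b + 2)^2*(b + 4)*(b + 2)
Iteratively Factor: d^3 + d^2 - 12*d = (d - 3)*(d^2 + 4*d) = d*(d - 3)*(d + 4)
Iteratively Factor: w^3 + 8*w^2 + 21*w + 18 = (w + 3)*(w^2 + 5*w + 6) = (w + 3)^2*(w + 2)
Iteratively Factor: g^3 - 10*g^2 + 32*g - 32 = (g - 4)*(g^2 - 6*g + 8) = (g - 4)^2*(g - 2)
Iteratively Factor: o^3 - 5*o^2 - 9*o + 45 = (o + 3)*(o^2 - 8*o + 15) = (o - 5)*(o + 3)*(o - 3)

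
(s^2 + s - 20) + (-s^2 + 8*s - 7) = 9*s - 27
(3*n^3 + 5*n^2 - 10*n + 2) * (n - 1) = 3*n^4 + 2*n^3 - 15*n^2 + 12*n - 2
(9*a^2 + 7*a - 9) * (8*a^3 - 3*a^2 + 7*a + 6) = 72*a^5 + 29*a^4 - 30*a^3 + 130*a^2 - 21*a - 54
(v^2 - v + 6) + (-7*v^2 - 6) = -6*v^2 - v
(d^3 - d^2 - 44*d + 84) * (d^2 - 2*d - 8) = d^5 - 3*d^4 - 50*d^3 + 180*d^2 + 184*d - 672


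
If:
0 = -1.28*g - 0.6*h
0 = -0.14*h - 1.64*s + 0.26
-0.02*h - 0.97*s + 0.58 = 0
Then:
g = 3.18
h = -6.79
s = 0.74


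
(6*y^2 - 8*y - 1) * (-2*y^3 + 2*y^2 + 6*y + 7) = -12*y^5 + 28*y^4 + 22*y^3 - 8*y^2 - 62*y - 7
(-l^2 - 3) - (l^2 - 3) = -2*l^2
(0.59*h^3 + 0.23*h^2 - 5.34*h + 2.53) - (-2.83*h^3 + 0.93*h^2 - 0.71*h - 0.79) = 3.42*h^3 - 0.7*h^2 - 4.63*h + 3.32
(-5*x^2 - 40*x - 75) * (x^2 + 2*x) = -5*x^4 - 50*x^3 - 155*x^2 - 150*x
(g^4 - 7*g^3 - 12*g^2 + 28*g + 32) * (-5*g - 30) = -5*g^5 + 5*g^4 + 270*g^3 + 220*g^2 - 1000*g - 960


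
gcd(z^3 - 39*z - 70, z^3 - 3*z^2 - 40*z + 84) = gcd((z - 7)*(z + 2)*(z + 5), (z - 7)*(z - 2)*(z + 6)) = z - 7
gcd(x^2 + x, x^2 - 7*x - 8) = x + 1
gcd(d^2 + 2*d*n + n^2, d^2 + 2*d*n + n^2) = d^2 + 2*d*n + n^2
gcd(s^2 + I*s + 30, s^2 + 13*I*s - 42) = s + 6*I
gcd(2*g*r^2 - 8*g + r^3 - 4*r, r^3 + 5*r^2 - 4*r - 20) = r^2 - 4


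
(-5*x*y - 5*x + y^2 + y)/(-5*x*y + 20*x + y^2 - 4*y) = (y + 1)/(y - 4)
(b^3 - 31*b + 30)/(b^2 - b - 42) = (b^2 - 6*b + 5)/(b - 7)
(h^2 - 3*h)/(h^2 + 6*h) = (h - 3)/(h + 6)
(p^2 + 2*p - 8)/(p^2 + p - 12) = (p - 2)/(p - 3)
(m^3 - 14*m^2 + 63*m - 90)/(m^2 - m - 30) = (m^2 - 8*m + 15)/(m + 5)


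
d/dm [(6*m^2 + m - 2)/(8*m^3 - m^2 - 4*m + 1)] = (-48*m^4 - 16*m^3 + 25*m^2 + 8*m - 7)/(64*m^6 - 16*m^5 - 63*m^4 + 24*m^3 + 14*m^2 - 8*m + 1)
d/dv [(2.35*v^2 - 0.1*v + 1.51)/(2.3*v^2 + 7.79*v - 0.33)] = (18.5365*v^2 - 8.497*v - 11.7299)/(5.29*v^4 + 35.834*v^3 + 59.1661*v^2 - 5.1414*v + 0.1089)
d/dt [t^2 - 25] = 2*t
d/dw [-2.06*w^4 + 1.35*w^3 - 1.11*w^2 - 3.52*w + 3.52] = -8.24*w^3 + 4.05*w^2 - 2.22*w - 3.52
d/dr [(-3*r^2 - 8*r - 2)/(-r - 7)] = 3*(r^2 + 14*r + 18)/(r^2 + 14*r + 49)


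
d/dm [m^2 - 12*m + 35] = 2*m - 12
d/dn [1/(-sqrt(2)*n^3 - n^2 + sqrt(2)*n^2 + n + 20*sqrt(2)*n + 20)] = (3*sqrt(2)*n^2 - 2*sqrt(2)*n + 2*n - 20*sqrt(2) - 1)/(-sqrt(2)*n^3 - n^2 + sqrt(2)*n^2 + n + 20*sqrt(2)*n + 20)^2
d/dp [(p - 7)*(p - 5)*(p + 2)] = 3*p^2 - 20*p + 11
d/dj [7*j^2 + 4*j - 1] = 14*j + 4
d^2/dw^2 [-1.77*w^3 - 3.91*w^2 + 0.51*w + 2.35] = -10.62*w - 7.82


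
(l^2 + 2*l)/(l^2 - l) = (l + 2)/(l - 1)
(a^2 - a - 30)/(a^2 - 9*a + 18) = (a + 5)/(a - 3)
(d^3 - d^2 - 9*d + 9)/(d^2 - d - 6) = (d^2 + 2*d - 3)/(d + 2)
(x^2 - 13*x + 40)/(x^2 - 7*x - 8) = (x - 5)/(x + 1)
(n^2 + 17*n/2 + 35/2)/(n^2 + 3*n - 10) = (n + 7/2)/(n - 2)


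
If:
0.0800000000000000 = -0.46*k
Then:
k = -0.17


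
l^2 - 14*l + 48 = (l - 8)*(l - 6)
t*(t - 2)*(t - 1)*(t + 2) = t^4 - t^3 - 4*t^2 + 4*t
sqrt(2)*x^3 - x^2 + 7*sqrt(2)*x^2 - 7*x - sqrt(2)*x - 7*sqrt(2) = (x + 7)*(x - sqrt(2))*(sqrt(2)*x + 1)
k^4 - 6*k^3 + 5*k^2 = k^2*(k - 5)*(k - 1)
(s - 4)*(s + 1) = s^2 - 3*s - 4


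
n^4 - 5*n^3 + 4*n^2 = n^2*(n - 4)*(n - 1)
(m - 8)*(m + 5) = m^2 - 3*m - 40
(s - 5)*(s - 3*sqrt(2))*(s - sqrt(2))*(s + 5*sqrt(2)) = s^4 - 5*s^3 + sqrt(2)*s^3 - 34*s^2 - 5*sqrt(2)*s^2 + 30*sqrt(2)*s + 170*s - 150*sqrt(2)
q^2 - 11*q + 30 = (q - 6)*(q - 5)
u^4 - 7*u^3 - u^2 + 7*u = u*(u - 7)*(u - 1)*(u + 1)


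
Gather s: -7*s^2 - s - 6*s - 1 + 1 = -7*s^2 - 7*s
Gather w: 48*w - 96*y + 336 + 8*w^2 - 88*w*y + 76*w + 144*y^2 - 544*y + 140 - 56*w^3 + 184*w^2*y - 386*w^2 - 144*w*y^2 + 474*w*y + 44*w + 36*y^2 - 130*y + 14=-56*w^3 + w^2*(184*y - 378) + w*(-144*y^2 + 386*y + 168) + 180*y^2 - 770*y + 490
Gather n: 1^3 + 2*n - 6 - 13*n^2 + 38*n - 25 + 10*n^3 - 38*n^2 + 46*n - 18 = 10*n^3 - 51*n^2 + 86*n - 48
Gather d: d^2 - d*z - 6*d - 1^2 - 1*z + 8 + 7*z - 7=d^2 + d*(-z - 6) + 6*z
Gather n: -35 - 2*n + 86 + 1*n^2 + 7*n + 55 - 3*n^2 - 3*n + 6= -2*n^2 + 2*n + 112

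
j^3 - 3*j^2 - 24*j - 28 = (j - 7)*(j + 2)^2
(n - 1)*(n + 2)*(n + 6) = n^3 + 7*n^2 + 4*n - 12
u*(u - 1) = u^2 - u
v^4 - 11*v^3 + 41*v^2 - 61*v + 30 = (v - 5)*(v - 3)*(v - 2)*(v - 1)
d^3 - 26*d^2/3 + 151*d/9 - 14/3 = (d - 6)*(d - 7/3)*(d - 1/3)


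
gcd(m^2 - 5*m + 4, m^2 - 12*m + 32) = m - 4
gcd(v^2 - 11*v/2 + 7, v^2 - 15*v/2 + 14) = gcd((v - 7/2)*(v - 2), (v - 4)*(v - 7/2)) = v - 7/2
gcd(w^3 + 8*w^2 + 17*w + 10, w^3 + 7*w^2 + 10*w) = w^2 + 7*w + 10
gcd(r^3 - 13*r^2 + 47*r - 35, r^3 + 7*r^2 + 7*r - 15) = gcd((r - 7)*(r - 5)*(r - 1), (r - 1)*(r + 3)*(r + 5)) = r - 1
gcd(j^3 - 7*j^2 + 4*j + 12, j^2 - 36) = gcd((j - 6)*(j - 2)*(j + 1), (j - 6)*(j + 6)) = j - 6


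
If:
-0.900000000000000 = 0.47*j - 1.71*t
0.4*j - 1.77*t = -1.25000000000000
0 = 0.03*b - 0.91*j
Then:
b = 111.67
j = 3.68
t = 1.54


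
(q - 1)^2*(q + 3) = q^3 + q^2 - 5*q + 3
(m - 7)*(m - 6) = m^2 - 13*m + 42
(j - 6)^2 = j^2 - 12*j + 36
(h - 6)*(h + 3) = h^2 - 3*h - 18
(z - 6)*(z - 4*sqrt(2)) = z^2 - 6*z - 4*sqrt(2)*z + 24*sqrt(2)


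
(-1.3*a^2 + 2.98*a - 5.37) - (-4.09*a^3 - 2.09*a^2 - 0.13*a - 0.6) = 4.09*a^3 + 0.79*a^2 + 3.11*a - 4.77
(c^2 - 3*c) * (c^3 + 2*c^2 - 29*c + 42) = c^5 - c^4 - 35*c^3 + 129*c^2 - 126*c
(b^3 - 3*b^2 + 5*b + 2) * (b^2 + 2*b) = b^5 - b^4 - b^3 + 12*b^2 + 4*b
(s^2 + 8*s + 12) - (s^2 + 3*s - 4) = 5*s + 16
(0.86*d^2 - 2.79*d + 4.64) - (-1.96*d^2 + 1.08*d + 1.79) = 2.82*d^2 - 3.87*d + 2.85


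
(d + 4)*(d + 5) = d^2 + 9*d + 20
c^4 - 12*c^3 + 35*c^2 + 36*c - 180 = (c - 6)*(c - 5)*(c - 3)*(c + 2)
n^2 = n^2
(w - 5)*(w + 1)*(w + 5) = w^3 + w^2 - 25*w - 25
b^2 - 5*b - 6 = (b - 6)*(b + 1)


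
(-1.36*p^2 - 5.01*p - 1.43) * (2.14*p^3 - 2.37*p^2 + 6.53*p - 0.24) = -2.9104*p^5 - 7.4982*p^4 - 0.0673000000000012*p^3 - 28.9998*p^2 - 8.1355*p + 0.3432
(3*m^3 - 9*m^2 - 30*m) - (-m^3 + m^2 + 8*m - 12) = 4*m^3 - 10*m^2 - 38*m + 12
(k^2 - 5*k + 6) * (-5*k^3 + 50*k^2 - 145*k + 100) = -5*k^5 + 75*k^4 - 425*k^3 + 1125*k^2 - 1370*k + 600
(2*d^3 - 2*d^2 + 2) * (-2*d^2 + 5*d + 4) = -4*d^5 + 14*d^4 - 2*d^3 - 12*d^2 + 10*d + 8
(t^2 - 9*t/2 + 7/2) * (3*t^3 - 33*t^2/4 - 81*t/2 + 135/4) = 3*t^5 - 87*t^4/4 + 57*t^3/8 + 1497*t^2/8 - 2349*t/8 + 945/8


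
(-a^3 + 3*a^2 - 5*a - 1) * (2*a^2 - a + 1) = -2*a^5 + 7*a^4 - 14*a^3 + 6*a^2 - 4*a - 1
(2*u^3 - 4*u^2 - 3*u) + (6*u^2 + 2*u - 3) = 2*u^3 + 2*u^2 - u - 3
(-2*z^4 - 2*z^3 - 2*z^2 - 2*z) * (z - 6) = -2*z^5 + 10*z^4 + 10*z^3 + 10*z^2 + 12*z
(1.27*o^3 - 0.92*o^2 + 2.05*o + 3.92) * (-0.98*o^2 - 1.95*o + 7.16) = -1.2446*o^5 - 1.5749*o^4 + 8.8782*o^3 - 14.4263*o^2 + 7.034*o + 28.0672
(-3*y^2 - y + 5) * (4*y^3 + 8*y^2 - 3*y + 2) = -12*y^5 - 28*y^4 + 21*y^3 + 37*y^2 - 17*y + 10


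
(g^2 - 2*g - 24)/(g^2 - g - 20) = (g - 6)/(g - 5)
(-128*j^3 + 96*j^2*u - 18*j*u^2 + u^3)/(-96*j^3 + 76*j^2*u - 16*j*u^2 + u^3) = (-8*j + u)/(-6*j + u)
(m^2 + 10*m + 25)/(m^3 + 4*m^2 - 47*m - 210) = (m + 5)/(m^2 - m - 42)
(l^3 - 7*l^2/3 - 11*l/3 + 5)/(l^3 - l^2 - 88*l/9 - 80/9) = 3*(l^2 - 4*l + 3)/(3*l^2 - 8*l - 16)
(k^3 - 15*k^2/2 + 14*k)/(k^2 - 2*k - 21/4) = 2*k*(k - 4)/(2*k + 3)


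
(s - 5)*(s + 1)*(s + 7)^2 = s^4 + 10*s^3 - 12*s^2 - 266*s - 245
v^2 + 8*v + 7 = (v + 1)*(v + 7)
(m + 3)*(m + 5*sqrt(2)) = m^2 + 3*m + 5*sqrt(2)*m + 15*sqrt(2)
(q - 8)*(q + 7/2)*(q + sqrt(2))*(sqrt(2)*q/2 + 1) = sqrt(2)*q^4/2 - 9*sqrt(2)*q^3/4 + 2*q^3 - 13*sqrt(2)*q^2 - 9*q^2 - 56*q - 9*sqrt(2)*q/2 - 28*sqrt(2)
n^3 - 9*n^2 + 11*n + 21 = (n - 7)*(n - 3)*(n + 1)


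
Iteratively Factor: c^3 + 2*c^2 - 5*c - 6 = (c + 1)*(c^2 + c - 6) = (c - 2)*(c + 1)*(c + 3)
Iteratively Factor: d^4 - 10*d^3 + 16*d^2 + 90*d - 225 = (d - 3)*(d^3 - 7*d^2 - 5*d + 75) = (d - 5)*(d - 3)*(d^2 - 2*d - 15) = (d - 5)^2*(d - 3)*(d + 3)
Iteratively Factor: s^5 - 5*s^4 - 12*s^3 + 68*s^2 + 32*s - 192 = (s - 2)*(s^4 - 3*s^3 - 18*s^2 + 32*s + 96) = (s - 2)*(s + 3)*(s^3 - 6*s^2 + 32) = (s - 4)*(s - 2)*(s + 3)*(s^2 - 2*s - 8) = (s - 4)*(s - 2)*(s + 2)*(s + 3)*(s - 4)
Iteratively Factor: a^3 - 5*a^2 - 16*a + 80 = (a + 4)*(a^2 - 9*a + 20) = (a - 4)*(a + 4)*(a - 5)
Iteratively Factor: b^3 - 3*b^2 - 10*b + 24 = (b + 3)*(b^2 - 6*b + 8) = (b - 2)*(b + 3)*(b - 4)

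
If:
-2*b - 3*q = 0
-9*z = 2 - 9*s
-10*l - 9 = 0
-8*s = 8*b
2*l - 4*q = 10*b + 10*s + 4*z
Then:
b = 41/300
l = -9/10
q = -41/450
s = -41/300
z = -323/900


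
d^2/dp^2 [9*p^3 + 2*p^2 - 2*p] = 54*p + 4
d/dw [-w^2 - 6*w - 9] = -2*w - 6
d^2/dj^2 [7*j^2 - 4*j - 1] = 14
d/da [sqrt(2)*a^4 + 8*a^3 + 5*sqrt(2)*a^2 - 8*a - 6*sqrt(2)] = 4*sqrt(2)*a^3 + 24*a^2 + 10*sqrt(2)*a - 8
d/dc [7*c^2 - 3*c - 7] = 14*c - 3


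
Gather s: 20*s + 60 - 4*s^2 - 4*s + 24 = -4*s^2 + 16*s + 84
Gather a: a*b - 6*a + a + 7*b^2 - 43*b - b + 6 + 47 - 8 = a*(b - 5) + 7*b^2 - 44*b + 45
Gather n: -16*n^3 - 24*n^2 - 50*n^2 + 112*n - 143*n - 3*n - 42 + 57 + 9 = -16*n^3 - 74*n^2 - 34*n + 24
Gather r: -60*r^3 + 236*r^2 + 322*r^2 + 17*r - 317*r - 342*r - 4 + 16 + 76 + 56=-60*r^3 + 558*r^2 - 642*r + 144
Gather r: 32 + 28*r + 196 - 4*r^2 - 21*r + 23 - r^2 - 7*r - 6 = 245 - 5*r^2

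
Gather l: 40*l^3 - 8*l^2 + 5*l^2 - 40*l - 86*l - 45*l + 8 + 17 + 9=40*l^3 - 3*l^2 - 171*l + 34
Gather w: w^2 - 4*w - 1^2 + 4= w^2 - 4*w + 3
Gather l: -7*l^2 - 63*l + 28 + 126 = -7*l^2 - 63*l + 154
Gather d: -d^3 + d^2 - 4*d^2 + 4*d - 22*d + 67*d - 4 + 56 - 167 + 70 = -d^3 - 3*d^2 + 49*d - 45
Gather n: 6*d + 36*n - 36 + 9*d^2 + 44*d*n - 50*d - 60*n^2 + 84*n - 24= 9*d^2 - 44*d - 60*n^2 + n*(44*d + 120) - 60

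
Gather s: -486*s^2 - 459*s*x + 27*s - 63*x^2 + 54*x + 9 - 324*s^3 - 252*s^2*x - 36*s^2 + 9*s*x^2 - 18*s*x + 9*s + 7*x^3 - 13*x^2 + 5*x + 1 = -324*s^3 + s^2*(-252*x - 522) + s*(9*x^2 - 477*x + 36) + 7*x^3 - 76*x^2 + 59*x + 10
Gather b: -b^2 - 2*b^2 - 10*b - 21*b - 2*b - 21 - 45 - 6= -3*b^2 - 33*b - 72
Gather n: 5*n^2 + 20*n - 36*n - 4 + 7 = 5*n^2 - 16*n + 3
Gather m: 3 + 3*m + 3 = 3*m + 6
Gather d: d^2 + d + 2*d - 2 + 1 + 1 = d^2 + 3*d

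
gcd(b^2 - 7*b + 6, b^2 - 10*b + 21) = 1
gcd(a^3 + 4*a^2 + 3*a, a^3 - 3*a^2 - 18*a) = a^2 + 3*a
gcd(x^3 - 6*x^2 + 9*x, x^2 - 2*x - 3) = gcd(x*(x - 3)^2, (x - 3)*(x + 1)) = x - 3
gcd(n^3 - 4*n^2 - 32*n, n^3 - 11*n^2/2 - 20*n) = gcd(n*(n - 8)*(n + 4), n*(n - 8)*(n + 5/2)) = n^2 - 8*n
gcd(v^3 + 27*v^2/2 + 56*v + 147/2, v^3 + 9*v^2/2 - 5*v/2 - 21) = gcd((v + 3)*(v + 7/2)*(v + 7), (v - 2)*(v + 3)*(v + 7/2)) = v^2 + 13*v/2 + 21/2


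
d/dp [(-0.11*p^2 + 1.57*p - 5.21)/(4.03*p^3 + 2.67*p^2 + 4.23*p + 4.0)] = (0.4433*p^4 - 12.6542*p^3 + 58.3317*p^2 + 26.9414*p + 28.3183)/(16.2409*p^6 + 21.5202*p^5 + 41.2227*p^4 + 54.8282*p^3 + 39.2529*p^2 + 33.84*p + 16.0)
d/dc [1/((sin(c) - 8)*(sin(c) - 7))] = (15 - 2*sin(c))*cos(c)/((sin(c) - 8)^2*(sin(c) - 7)^2)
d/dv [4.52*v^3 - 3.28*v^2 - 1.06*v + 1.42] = 13.56*v^2 - 6.56*v - 1.06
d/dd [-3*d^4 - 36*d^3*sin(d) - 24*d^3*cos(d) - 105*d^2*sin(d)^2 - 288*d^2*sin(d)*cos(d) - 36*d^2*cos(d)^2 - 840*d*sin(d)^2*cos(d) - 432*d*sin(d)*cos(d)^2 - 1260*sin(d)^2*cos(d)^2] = 24*d^3*sin(d) - 36*d^3*cos(d) - 12*d^3 - 108*d^2*sin(d) - 69*d^2*sin(2*d) - 72*d^2*cos(d) - 288*d^2*cos(2*d) + 210*d*sin(d) - 288*d*sin(2*d) - 630*d*sin(3*d) - 108*d*cos(d) + 69*d*cos(2*d) - 324*d*cos(3*d) - 141*d - 108*sin(d) - 108*sin(3*d) - 630*sin(4*d) - 210*cos(d) + 210*cos(3*d)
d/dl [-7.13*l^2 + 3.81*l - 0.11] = 3.81 - 14.26*l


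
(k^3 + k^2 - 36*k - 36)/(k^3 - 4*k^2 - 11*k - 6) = (k + 6)/(k + 1)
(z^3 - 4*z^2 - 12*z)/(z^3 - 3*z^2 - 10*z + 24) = z*(z^2 - 4*z - 12)/(z^3 - 3*z^2 - 10*z + 24)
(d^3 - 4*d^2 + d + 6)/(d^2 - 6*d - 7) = (d^2 - 5*d + 6)/(d - 7)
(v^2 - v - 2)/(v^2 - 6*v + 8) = (v + 1)/(v - 4)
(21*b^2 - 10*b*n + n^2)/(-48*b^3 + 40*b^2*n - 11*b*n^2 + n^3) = (-7*b + n)/(16*b^2 - 8*b*n + n^2)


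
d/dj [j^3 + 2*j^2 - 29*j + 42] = 3*j^2 + 4*j - 29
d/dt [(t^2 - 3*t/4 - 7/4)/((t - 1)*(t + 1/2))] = (t^2 + 10*t - 2)/(4*t^4 - 4*t^3 - 3*t^2 + 2*t + 1)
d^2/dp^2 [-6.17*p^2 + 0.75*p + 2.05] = -12.3400000000000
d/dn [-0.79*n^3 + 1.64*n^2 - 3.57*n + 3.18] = -2.37*n^2 + 3.28*n - 3.57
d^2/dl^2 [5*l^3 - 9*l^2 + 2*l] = 30*l - 18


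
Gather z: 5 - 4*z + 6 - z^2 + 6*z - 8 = -z^2 + 2*z + 3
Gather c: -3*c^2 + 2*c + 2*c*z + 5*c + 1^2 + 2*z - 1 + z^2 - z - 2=-3*c^2 + c*(2*z + 7) + z^2 + z - 2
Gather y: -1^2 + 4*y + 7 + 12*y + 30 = 16*y + 36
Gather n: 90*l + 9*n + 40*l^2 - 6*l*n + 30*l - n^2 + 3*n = 40*l^2 + 120*l - n^2 + n*(12 - 6*l)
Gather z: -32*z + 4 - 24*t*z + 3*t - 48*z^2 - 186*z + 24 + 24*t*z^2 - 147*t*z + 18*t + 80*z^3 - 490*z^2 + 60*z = 21*t + 80*z^3 + z^2*(24*t - 538) + z*(-171*t - 158) + 28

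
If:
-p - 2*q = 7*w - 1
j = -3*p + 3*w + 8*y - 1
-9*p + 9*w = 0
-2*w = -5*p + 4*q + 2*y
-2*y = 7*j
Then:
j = -1/29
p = 65/551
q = 31/1102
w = 65/551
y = 7/58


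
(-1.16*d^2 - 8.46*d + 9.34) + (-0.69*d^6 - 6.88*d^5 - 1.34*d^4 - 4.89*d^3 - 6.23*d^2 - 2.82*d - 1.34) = -0.69*d^6 - 6.88*d^5 - 1.34*d^4 - 4.89*d^3 - 7.39*d^2 - 11.28*d + 8.0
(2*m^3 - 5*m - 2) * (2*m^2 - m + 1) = 4*m^5 - 2*m^4 - 8*m^3 + m^2 - 3*m - 2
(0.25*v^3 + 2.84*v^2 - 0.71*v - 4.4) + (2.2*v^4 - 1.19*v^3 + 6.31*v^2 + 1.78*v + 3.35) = 2.2*v^4 - 0.94*v^3 + 9.15*v^2 + 1.07*v - 1.05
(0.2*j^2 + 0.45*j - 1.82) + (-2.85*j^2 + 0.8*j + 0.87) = -2.65*j^2 + 1.25*j - 0.95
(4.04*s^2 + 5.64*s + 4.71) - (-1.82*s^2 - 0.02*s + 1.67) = 5.86*s^2 + 5.66*s + 3.04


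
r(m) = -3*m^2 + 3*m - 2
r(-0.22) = -2.81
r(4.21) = -42.54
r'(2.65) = -12.90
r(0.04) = -1.88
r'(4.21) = -22.26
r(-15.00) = -722.00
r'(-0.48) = 5.88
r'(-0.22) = 4.32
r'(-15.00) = 93.00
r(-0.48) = -4.13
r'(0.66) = -0.96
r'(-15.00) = 93.00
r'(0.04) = 2.76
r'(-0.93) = 8.58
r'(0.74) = -1.44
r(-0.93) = -7.38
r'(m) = 3 - 6*m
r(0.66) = -1.33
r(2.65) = -15.12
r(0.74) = -1.42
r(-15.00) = -722.00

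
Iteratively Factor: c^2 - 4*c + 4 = (c - 2)*(c - 2)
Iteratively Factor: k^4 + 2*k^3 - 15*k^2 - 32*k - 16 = (k + 1)*(k^3 + k^2 - 16*k - 16) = (k + 1)^2*(k^2 - 16) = (k - 4)*(k + 1)^2*(k + 4)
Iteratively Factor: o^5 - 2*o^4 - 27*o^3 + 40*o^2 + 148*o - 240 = (o - 2)*(o^4 - 27*o^2 - 14*o + 120) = (o - 5)*(o - 2)*(o^3 + 5*o^2 - 2*o - 24) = (o - 5)*(o - 2)*(o + 3)*(o^2 + 2*o - 8) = (o - 5)*(o - 2)*(o + 3)*(o + 4)*(o - 2)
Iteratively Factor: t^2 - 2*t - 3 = (t - 3)*(t + 1)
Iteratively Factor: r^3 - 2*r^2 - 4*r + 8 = (r - 2)*(r^2 - 4) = (r - 2)*(r + 2)*(r - 2)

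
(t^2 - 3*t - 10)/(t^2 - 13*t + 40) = (t + 2)/(t - 8)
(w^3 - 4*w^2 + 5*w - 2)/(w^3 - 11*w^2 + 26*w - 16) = (w - 1)/(w - 8)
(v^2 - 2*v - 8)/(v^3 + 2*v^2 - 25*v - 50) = (v - 4)/(v^2 - 25)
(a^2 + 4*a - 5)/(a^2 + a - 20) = (a - 1)/(a - 4)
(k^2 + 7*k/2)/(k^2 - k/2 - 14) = k/(k - 4)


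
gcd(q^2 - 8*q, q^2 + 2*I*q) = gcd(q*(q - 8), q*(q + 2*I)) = q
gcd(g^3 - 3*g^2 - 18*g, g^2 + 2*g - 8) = 1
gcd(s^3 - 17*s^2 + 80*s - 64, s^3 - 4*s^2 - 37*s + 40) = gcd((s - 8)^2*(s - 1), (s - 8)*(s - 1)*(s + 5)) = s^2 - 9*s + 8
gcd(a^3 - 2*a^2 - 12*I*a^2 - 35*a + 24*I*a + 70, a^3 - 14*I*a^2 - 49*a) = a - 7*I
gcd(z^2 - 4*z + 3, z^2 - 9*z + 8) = z - 1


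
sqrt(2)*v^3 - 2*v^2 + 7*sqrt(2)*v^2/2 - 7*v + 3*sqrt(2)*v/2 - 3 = (v + 3)*(v - sqrt(2))*(sqrt(2)*v + sqrt(2)/2)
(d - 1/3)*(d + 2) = d^2 + 5*d/3 - 2/3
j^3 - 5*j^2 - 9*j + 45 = (j - 5)*(j - 3)*(j + 3)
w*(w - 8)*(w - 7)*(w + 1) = w^4 - 14*w^3 + 41*w^2 + 56*w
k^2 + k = k*(k + 1)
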